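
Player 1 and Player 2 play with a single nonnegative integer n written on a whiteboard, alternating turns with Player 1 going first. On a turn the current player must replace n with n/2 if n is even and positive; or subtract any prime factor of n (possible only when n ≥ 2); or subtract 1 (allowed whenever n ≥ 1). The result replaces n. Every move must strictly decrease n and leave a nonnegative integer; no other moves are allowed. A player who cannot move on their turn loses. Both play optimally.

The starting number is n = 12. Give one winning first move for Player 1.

Move to 9.

Positions with no move are L. A position that does have a move is losing for the player to move precisely when every available move leads to a winning position for the opponent. Fill in the labels:
n=0: no move → L
n=1: W (go to 0, an L position)
n=2: W (go to 0, an L position)
n=3: W (go to 0, an L position)
n=4: L (options 2(W), 3(W) are all W)
n=5: W (go to 0, an L position)
n=6: W (go to 4, an L position)
n=7: W (go to 0, an L position)
n=8: W (go to 4, an L position)
n=9: L (options 6(W), 8(W) are all W)
n=10: W (go to 9, an L position)
n=11: W (go to 0, an L position)
n=12: W (go to 9, an L position)
From 12, the L positions reachable in one move are: 9.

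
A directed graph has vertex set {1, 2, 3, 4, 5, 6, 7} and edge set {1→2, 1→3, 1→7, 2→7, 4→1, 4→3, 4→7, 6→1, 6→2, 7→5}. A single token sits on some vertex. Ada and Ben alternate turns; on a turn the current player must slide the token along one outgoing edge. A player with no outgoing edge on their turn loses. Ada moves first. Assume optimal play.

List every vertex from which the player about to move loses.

2, 3, 5

Build the W/L table. Terminal = L. A non-terminal position is W if it has a move to some L; otherwise it is L.
Every edge goes from a vertex to one that appears earlier in the order 3, 5, 7, 2, 1, 6, 4, so processing vertices in that order labels each vertex after all of its successors.
3: no outgoing edge → L
5: no outgoing edge → L
7: reaches L-position 5 → W
2: only reaches 7(W), which is W → L
1: reaches L-position 2 → W
6: reaches L-position 2 → W
4: reaches L-position 3 → W
Reading off the rows marked L gives the requested list; there are 3 such vertices.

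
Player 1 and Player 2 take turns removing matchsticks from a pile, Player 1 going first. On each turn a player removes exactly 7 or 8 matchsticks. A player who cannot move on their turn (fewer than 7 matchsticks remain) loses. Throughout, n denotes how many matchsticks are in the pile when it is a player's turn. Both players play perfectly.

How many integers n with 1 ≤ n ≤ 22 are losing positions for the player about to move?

13

Label each position W (a win for the player to move) or L (a loss). A position with no legal move is L; any other position is W exactly when some move reaches an L, and L when every move reaches a W.
n=0: no move → L
n=1: no move → L
n=2: no move → L
n=3: no move → L
n=4: no move → L
n=5: no move → L
n=6: no move → L
n=7: →0(L), so W
n=8: →1(L), so W
n=9: →2(L), so W
n=10: →3(L), so W
n=11: →4(L), so W
n=12: →5(L), so W
n=13: →6(L), so W
n=14: →6(L), so W
n=15: →8(W), 7(W) — all W, so L
n=16: →9(W), 8(W) — all W, so L
n=17: →10(W), 9(W) — all W, so L
n=18: →11(W), 10(W) — all W, so L
n=19: →12(W), 11(W) — all W, so L
n=20: →13(W), 12(W) — all W, so L
n=21: →14(W), 13(W) — all W, so L
n=22: →15(L), so W
L entries with 1 ≤ n ≤ 22 (n=0 is outside the asked range and is not counted): n = 1, 2, 3, 4, 5, 6, 15, 16, 17, 18, 19, 20, 21; that makes 13.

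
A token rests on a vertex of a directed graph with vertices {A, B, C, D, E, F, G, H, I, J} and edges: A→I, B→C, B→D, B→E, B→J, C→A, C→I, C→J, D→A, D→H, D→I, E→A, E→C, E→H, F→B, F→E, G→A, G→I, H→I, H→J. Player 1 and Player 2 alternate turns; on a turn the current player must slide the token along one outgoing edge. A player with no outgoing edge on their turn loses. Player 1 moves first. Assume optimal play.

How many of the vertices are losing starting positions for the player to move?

3

Classify positions by backward induction: terminal positions (no move available) are L. From any other position, the mover wins iff some move reaches an L.
Every edge goes from a vertex to one that appears earlier in the order J, I, A, H, G, D, C, E, B, F, so processing vertices in that order labels each vertex after all of its successors.
J: no outgoing edge → L
I: no outgoing edge → L
A: W (go to I, an L position)
H: W (go to I, an L position)
G: W (go to I, an L position)
D: W (go to I, an L position)
C: W (go to I, an L position)
E: L (options C(W), H(W), A(W) are all W)
B: W (go to E, an L position)
F: W (go to E, an L position)
The L vertices are E, I, J; that is 3 in all.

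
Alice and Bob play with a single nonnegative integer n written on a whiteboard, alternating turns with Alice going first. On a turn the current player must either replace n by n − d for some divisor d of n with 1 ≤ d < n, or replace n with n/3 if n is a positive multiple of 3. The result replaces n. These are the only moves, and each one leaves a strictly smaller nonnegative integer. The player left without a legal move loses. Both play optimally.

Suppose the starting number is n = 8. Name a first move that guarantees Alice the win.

Move to 4.

Label each position W (a win for the player to move) or L (a loss). A position with no legal move is L; any other position is W exactly when some move reaches an L, and L when every move reaches a W.
n=0: no move → L
n=1: no move → L
n=2: →1(L), so W
n=3: →1(L), so W
n=4: →2(W), 3(W) — all W, so L
n=5: →4(L), so W
n=6: →4(L), so W
n=7: →6(W) only, which is W, so L
n=8: →4(L), so W
From 8, the L positions reachable in one move are: 4, 7. Any move reaching one of these is winning.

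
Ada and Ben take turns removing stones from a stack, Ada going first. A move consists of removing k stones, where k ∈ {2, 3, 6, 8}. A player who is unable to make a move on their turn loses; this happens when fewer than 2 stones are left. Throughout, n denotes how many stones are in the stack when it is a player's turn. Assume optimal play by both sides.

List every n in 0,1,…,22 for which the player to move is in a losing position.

Use the standard recursion: the mover loses at a terminal position; elsewhere, the mover wins exactly when some move hands the opponent an L position.
n=0: no move → L
n=1: no move → L
n=2: →0(L), so W
n=3: →1(L), so W
n=4: →1(L), so W
n=5: →3(W), 2(W) — all W, so L
n=6: →0(L), so W
n=7: →5(L), so W
n=8: →5(L), so W
n=9: →1(L), so W
n=10: →8(W), 7(W), 4(W), 2(W) — all W, so L
n=11: →5(L), so W
n=12: →10(L), so W
n=13: →10(L), so W
n=14: →12(W), 11(W), 8(W), 6(W) — all W, so L
n=15: →13(W), 12(W), 9(W), 7(W) — all W, so L
n=16: →14(L), so W
n=17: →15(L), so W
n=18: →15(L), so W
n=19: →17(W), 16(W), 13(W), 11(W) — all W, so L
n=20: →14(L), so W
n=21: →19(L), so W
n=22: →19(L), so W
The losing starting values of n are exactly the entries labelled L in this table (7 of them).

0, 1, 5, 10, 14, 15, 19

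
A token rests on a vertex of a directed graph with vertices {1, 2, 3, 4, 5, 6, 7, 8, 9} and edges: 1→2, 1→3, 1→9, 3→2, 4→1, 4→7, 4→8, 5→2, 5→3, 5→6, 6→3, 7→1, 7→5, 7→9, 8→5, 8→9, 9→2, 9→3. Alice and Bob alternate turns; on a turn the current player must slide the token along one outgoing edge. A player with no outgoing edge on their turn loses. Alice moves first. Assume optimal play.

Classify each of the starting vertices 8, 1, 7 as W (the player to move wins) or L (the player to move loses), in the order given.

8: L, 1: W, 7: L

Use the standard recursion: the mover loses at a terminal position; elsewhere, the mover wins exactly when some move hands the opponent an L position.
Every edge goes from a vertex to one that appears earlier in the order 2, 3, 6, 9, 1, 5, 7, 8, 4, so processing vertices in that order labels each vertex after all of its successors.
2: no outgoing edge → L
3: reaches L-position 2 → W
6: only reaches 3(W), which is W → L
9: reaches L-position 2 → W
1: reaches L-position 2 → W
5: reaches L-position 6 → W
7: only reaches 5(W), 1(W), 9(W), all W → L
8: only reaches 5(W), 9(W), all W → L
4: reaches L-position 8 → W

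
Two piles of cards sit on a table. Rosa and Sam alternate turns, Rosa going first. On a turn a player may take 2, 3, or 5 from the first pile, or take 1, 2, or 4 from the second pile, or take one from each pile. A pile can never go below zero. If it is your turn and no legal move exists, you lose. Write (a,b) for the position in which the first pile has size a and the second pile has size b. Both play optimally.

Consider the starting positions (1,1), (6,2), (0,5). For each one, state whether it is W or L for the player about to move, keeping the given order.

Use the standard recursion: the mover loses at a terminal position; elsewhere, the mover wins exactly when some move hands the opponent an L position.
No move ever increases a pile, so every position that can arise here has a ≤ 6 and b ≤ 5; it is enough to label the cells with 0 ≤ a ≤ 6 and 0 ≤ b ≤ 5.
Every move lowers a or b (never raises either), so fill the grid row by row in increasing a, and left to right within a row: each cell's successors are then already labelled.
      b=0  b=1  b=2  b=3  b=4  b=5
a=0:    L    W    W    L    W    W
a=1:    L    W    W    L    W    W
a=2:    W    W    L    W    W    L
a=3:    W    L    W    W    L    W
a=4:    W    L    W    W    L    W
a=5:    W    W    W    W    W    W
a=6:    W    W    L    W    W    L
Cells with no legal move (terminal, hence L): (0,0), (1,0).
The remaining L cells, each justified by listing all of its moves:
(0,3): only reaches (0,2)(W), (0,1)(W), all W → L
(1,3): only reaches (1,2)(W), (1,1)(W), (0,2)(W), all W → L
(2,2): only reaches (0,2)(W), (2,1)(W), (2,0)(W), (1,1)(W), all W → L
(2,5): only reaches (0,5)(W), (2,4)(W), (2,3)(W), (2,1)(W), (1,4)(W), all W → L
(3,1): only reaches (1,1)(W), (0,1)(W), (3,0)(W), (2,0)(W), all W → L
(3,4): only reaches (1,4)(W), (0,4)(W), (3,3)(W), (3,2)(W), (3,0)(W), (2,3)(W), all W → L
(4,1): only reaches (2,1)(W), (1,1)(W), (4,0)(W), (3,0)(W), all W → L
(4,4): only reaches (2,4)(W), (1,4)(W), (4,3)(W), (4,2)(W), (4,0)(W), (3,3)(W), all W → L
(6,2): only reaches (4,2)(W), (3,2)(W), (1,2)(W), (6,1)(W), (6,0)(W), (5,1)(W), all W → L
(6,5): only reaches (4,5)(W), (3,5)(W), (1,5)(W), (6,4)(W), (6,3)(W), (6,1)(W), (5,4)(W), all W → L
Every other cell has at least one move into one of the L cells above, so it is W.
(1,1): the move to (1,0) reaches an L cell, so W
(6,2): one of the L cells justified above, so L
(0,5): the move to (0,3) reaches an L cell, so W

(1,1): W, (6,2): L, (0,5): W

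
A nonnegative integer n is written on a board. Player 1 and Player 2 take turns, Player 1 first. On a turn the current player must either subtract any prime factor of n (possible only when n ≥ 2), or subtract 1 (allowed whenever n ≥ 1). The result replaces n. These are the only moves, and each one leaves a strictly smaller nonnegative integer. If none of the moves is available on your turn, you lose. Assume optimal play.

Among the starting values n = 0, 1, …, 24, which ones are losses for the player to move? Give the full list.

Label each position W (a win for the player to move) or L (a loss). A position with no legal move is L; any other position is W exactly when some move reaches an L, and L when every move reaches a W.
n=0: no move → L
n=1: →0(L), so W
n=2: →0(L), so W
n=3: →0(L), so W
n=4: →2(W), 3(W) — all W, so L
n=5: →0(L), so W
n=6: →4(L), so W
n=7: →0(L), so W
n=8: →6(W), 7(W) — all W, so L
n=9: →8(L), so W
n=10: →8(L), so W
n=11: →0(L), so W
n=12: →9(W), 10(W), 11(W) — all W, so L
n=13: →0(L), so W
n=14: →12(L), so W
n=15: →12(L), so W
n=16: →14(W), 15(W) — all W, so L
n=17: →0(L), so W
n=18: →16(L), so W
n=19: →0(L), so W
n=20: →15(W), 18(W), 19(W) — all W, so L
n=21: →20(L), so W
n=22: →20(L), so W
n=23: →0(L), so W
n=24: →21(W), 22(W), 23(W) — all W, so L
Reading off the rows marked L gives the requested list; there are 7 such values of n.

0, 4, 8, 12, 16, 20, 24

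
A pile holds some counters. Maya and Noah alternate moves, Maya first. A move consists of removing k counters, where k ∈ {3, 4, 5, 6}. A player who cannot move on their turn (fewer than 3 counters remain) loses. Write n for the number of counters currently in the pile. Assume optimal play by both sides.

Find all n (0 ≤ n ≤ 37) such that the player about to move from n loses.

0, 1, 2, 9, 10, 11, 18, 19, 20, 27, 28, 29, 36, 37

Positions with no move are L. A position that does have a move is losing for the player to move precisely when every available move leads to a winning position for the opponent. Fill in the labels:
n=0: no move → L
n=1: no move → L
n=2: no move → L
n=3: W (go to 0, an L position)
n=4: W (go to 1, an L position)
n=5: W (go to 2, an L position)
n=6: W (go to 2, an L position)
n=7: W (go to 2, an L position)
n=8: W (go to 2, an L position)
n=9: L (options 6(W), 5(W), 4(W), 3(W) are all W)
n=10: L (options 7(W), 6(W), 5(W), 4(W) are all W)
n=11: L (options 8(W), 7(W), 6(W), 5(W) are all W)
n=12: W (go to 9, an L position)
n=13: W (go to 10, an L position)
n=14: W (go to 11, an L position)
n=15: W (go to 11, an L position)
n=16: W (go to 11, an L position)
n=17: W (go to 11, an L position)
n=18: L (options 15(W), 14(W), 13(W), 12(W) are all W)
n=19: L (options 16(W), 15(W), 14(W), 13(W) are all W)
n=20: L (options 17(W), 16(W), 15(W), 14(W) are all W)
n=21: W (go to 18, an L position)
n=22: W (go to 19, an L position)
n=23: W (go to 20, an L position)
n=24: W (go to 20, an L position)
n=25: W (go to 20, an L position)
n=26: W (go to 20, an L position)
n=27: L (options 24(W), 23(W), 22(W), 21(W) are all W)
n=28: L (options 25(W), 24(W), 23(W), 22(W) are all W)
n=29: L (options 26(W), 25(W), 24(W), 23(W) are all W)
n=30: W (go to 27, an L position)
n=31: W (go to 28, an L position)
n=32: W (go to 29, an L position)
n=33: W (go to 29, an L position)
n=34: W (go to 29, an L position)
n=35: W (go to 29, an L position)
n=36: L (options 33(W), 32(W), 31(W), 30(W) are all W)
n=37: L (options 34(W), 33(W), 32(W), 31(W) are all W)
Reading off the rows marked L gives the requested list; there are 14 such values of n.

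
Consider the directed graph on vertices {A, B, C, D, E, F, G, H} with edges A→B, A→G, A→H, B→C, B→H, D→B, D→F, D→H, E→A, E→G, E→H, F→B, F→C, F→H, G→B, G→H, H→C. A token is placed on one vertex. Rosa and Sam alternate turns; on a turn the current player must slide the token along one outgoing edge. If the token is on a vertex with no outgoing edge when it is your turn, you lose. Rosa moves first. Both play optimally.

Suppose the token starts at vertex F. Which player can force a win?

Build the W/L table. Terminal = L. A non-terminal position is W if it has a move to some L; otherwise it is L.
Every edge goes from a vertex to one that appears earlier in the order C, H, B, G, F, D, A, E, so processing vertices in that order labels each vertex after all of its successors.
C: no outgoing edge → L
H: reaches L-position C → W
B: reaches L-position C → W
G: only reaches B(W), H(W), all W → L
F: reaches L-position C → W
D: only reaches F(W), B(W), H(W), all W → L
A: reaches L-position G → W
E: reaches L-position G → W
From F Rosa can move to C, reaching an L position.

Rosa wins.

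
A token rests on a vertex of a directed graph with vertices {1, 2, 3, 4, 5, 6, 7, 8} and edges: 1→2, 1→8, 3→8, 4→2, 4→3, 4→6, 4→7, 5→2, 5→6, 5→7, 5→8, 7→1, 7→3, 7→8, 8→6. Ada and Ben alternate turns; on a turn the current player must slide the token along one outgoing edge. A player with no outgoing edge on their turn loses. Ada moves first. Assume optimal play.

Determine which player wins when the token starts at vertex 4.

Ada wins.

Positions with no move are L. A position that does have a move is losing for the player to move precisely when every available move leads to a winning position for the opponent. Fill in the labels:
Every edge goes from a vertex to one that appears earlier in the order 6, 2, 8, 3, 1, 7, 4, 5, so processing vertices in that order labels each vertex after all of its successors.
6: no outgoing edge → L
2: no outgoing edge → L
8: W (go to 6, an L position)
3: L (sole option 8(W) is W)
1: W (go to 2, an L position)
7: W (go to 3, an L position)
4: W (go to 3, an L position)
5: W (go to 2, an L position)
From 4 Ada can move to 3, reaching an L position.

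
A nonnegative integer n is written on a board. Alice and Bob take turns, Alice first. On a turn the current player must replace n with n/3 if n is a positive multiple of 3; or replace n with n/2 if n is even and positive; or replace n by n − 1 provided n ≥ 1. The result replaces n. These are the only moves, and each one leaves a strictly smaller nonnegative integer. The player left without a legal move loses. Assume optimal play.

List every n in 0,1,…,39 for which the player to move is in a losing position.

0, 2, 5, 7, 9, 11, 13, 16, 19, 23, 25, 28, 30, 34, 36

Build the W/L table. Terminal = L. A non-terminal position is W if it has a move to some L; otherwise it is L.
n=0: no move → L
n=1: →0(L), so W
n=2: →1(W) only, which is W, so L
n=3: →2(L), so W
n=4: →2(L), so W
n=5: →4(W) only, which is W, so L
n=6: →2(L), so W
n=7: →6(W) only, which is W, so L
n=8: →7(L), so W
n=9: →3(W), 8(W) — all W, so L
n=10: →5(L), so W
n=11: →10(W) only, which is W, so L
n=12: →11(L), so W
n=13: →12(W) only, which is W, so L
n=14: →7(L), so W
n=15: →5(L), so W
n=16: →8(W), 15(W) — all W, so L
n=17: →16(L), so W
n=18: →9(L), so W
n=19: →18(W) only, which is W, so L
n=20: →19(L), so W
n=21: →7(L), so W
n=22: →11(L), so W
n=23: →22(W) only, which is W, so L
n=24: →23(L), so W
n=25: →24(W) only, which is W, so L
n=26: →13(L), so W
n=27: →9(L), so W
n=28: →14(W), 27(W) — all W, so L
n=29: →28(L), so W
n=30: →10(W), 15(W), 29(W) — all W, so L
n=31: →30(L), so W
n=32: →16(L), so W
n=33: →11(L), so W
n=34: →17(W), 33(W) — all W, so L
n=35: →34(L), so W
n=36: →12(W), 18(W), 35(W) — all W, so L
n=37: →36(L), so W
n=38: →19(L), so W
n=39: →13(L), so W
Reading off the rows marked L gives the requested list; there are 15 such values of n.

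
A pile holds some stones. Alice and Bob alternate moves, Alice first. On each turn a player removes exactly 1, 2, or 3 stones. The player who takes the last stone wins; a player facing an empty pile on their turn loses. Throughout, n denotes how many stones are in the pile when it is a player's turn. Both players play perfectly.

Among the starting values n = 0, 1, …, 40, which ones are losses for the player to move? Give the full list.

Classify positions by backward induction: terminal positions (no move available) are L. From any other position, the mover wins iff some move reaches an L.
n=0: no move → L
n=1: W (go to 0, an L position)
n=2: W (go to 0, an L position)
n=3: W (go to 0, an L position)
n=4: L (options 3(W), 2(W), 1(W) are all W)
n=5: W (go to 4, an L position)
n=6: W (go to 4, an L position)
n=7: W (go to 4, an L position)
n=8: L (options 7(W), 6(W), 5(W) are all W)
n=9: W (go to 8, an L position)
n=10: W (go to 8, an L position)
n=11: W (go to 8, an L position)
n=12: L (options 11(W), 10(W), 9(W) are all W)
n=13: W (go to 12, an L position)
n=14: W (go to 12, an L position)
n=15: W (go to 12, an L position)
n=16: L (options 15(W), 14(W), 13(W) are all W)
n=17: W (go to 16, an L position)
n=18: W (go to 16, an L position)
n=19: W (go to 16, an L position)
n=20: L (options 19(W), 18(W), 17(W) are all W)
n=21: W (go to 20, an L position)
n=22: W (go to 20, an L position)
n=23: W (go to 20, an L position)
n=24: L (options 23(W), 22(W), 21(W) are all W)
n=25: W (go to 24, an L position)
n=26: W (go to 24, an L position)
n=27: W (go to 24, an L position)
n=28: L (options 27(W), 26(W), 25(W) are all W)
n=29: W (go to 28, an L position)
n=30: W (go to 28, an L position)
n=31: W (go to 28, an L position)
n=32: L (options 31(W), 30(W), 29(W) are all W)
n=33: W (go to 32, an L position)
n=34: W (go to 32, an L position)
n=35: W (go to 32, an L position)
n=36: L (options 35(W), 34(W), 33(W) are all W)
n=37: W (go to 36, an L position)
n=38: W (go to 36, an L position)
n=39: W (go to 36, an L position)
n=40: L (options 39(W), 38(W), 37(W) are all W)
The losing starting values of n are exactly the entries labelled L in this table (11 of them).

0, 4, 8, 12, 16, 20, 24, 28, 32, 36, 40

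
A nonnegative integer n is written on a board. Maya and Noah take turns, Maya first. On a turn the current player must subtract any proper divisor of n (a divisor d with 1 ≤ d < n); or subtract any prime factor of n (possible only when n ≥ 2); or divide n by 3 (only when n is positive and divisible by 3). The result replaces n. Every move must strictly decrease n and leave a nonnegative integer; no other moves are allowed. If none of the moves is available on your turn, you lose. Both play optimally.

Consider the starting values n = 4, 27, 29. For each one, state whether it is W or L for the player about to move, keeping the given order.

Work bottom-up. With no move the player to move loses. Otherwise the position is W if at least one move leads to an L position for the opponent, and L if every move leads to a W.
n=0: no move → L
n=1: no move → L
n=2: can move to 0, which is L ⇒ W
n=3: can move to 0, which is L ⇒ W
n=4: moves to 2(W), 3(W); every one is W ⇒ L
n=5: can move to 0, which is L ⇒ W
n=6: can move to 4, which is L ⇒ W
n=7: can move to 0, which is L ⇒ W
n=8: can move to 4, which is L ⇒ W
n=9: moves to 3(W), 6(W), 8(W); every one is W ⇒ L
n=10: can move to 9, which is L ⇒ W
n=11: can move to 0, which is L ⇒ W
n=12: can move to 4, which is L ⇒ W
n=13: can move to 0, which is L ⇒ W
n=14: moves to 7(W), 12(W), 13(W); every one is W ⇒ L
n=15: can move to 14, which is L ⇒ W
n=16: can move to 14, which is L ⇒ W
n=17: can move to 0, which is L ⇒ W
n=18: can move to 9, which is L ⇒ W
n=19: can move to 0, which is L ⇒ W
n=20: moves to 10(W), 15(W), 16(W), 18(W), 19(W); every one is W ⇒ L
n=21: can move to 14, which is L ⇒ W
n=22: can move to 20, which is L ⇒ W
n=23: can move to 0, which is L ⇒ W
n=24: can move to 20, which is L ⇒ W
n=25: can move to 20, which is L ⇒ W
n=26: moves to 13(W), 24(W), 25(W); every one is W ⇒ L
n=27: can move to 9, which is L ⇒ W
n=28: can move to 14, which is L ⇒ W
n=29: can move to 0, which is L ⇒ W

4: L, 27: W, 29: W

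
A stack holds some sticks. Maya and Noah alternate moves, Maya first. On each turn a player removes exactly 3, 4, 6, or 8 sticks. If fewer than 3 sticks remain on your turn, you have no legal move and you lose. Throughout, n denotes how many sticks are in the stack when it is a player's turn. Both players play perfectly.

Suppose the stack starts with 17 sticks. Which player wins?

Maya wins.

Compute win/loss labels from the base case upward. A position with no move is L. Any other position is W if it can reach an L in one move, else L.
n=0: no move → L
n=1: no move → L
n=2: no move → L
n=3: can move to 0, which is L ⇒ W
n=4: can move to 1, which is L ⇒ W
n=5: can move to 2, which is L ⇒ W
n=6: can move to 2, which is L ⇒ W
n=7: can move to 1, which is L ⇒ W
n=8: can move to 2, which is L ⇒ W
n=9: can move to 1, which is L ⇒ W
n=10: can move to 2, which is L ⇒ W
n=11: moves to 8(W), 7(W), 5(W), 3(W); every one is W ⇒ L
n=12: moves to 9(W), 8(W), 6(W), 4(W); every one is W ⇒ L
n=13: moves to 10(W), 9(W), 7(W), 5(W); every one is W ⇒ L
n=14: can move to 11, which is L ⇒ W
n=15: can move to 12, which is L ⇒ W
n=16: can move to 13, which is L ⇒ W
n=17: can move to 13, which is L ⇒ W
From 17 Maya can remove 4, leaving 13, reaching an L position.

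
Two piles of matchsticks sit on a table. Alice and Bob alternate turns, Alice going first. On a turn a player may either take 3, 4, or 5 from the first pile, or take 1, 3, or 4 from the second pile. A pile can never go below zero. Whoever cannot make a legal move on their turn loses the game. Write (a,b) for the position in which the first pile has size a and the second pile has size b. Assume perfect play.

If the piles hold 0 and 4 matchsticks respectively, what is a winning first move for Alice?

Use the standard recursion: the mover loses at a terminal position; elsewhere, the mover wins exactly when some move hands the opponent an L position.
No move ever increases a pile, so every position that can arise here has a ≤ 0 and b ≤ 4; it is enough to label the cells with 0 ≤ a ≤ 0 and 0 ≤ b ≤ 4.
Every move lowers a or b (never raises either), so fill the grid row by row in increasing a, and left to right within a row: each cell's successors are then already labelled.
      b=0  b=1  b=2  b=3  b=4
a=0:    L    W    L    W    W
Cells with no legal move (terminal, hence L): (0,0).
The remaining L cells, each justified by listing all of its moves:
(0,2): L (sole option (0,1)(W) is W)
Every other cell has at least one move into one of the L cells above, so it is W.
From (0,4), the L positions reachable in one move are: (0,0).

Move to (0,0).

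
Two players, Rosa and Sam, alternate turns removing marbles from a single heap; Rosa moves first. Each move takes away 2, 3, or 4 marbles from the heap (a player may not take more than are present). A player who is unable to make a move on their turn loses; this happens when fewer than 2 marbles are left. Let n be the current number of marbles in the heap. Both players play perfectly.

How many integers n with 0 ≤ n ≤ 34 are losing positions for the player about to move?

Classify positions by backward induction: terminal positions (no move available) are L. From any other position, the mover wins iff some move reaches an L.
n=0: no move → L
n=1: no move → L
n=2: can move to 0, which is L ⇒ W
n=3: can move to 1, which is L ⇒ W
n=4: can move to 1, which is L ⇒ W
n=5: can move to 1, which is L ⇒ W
n=6: moves to 4(W), 3(W), 2(W); every one is W ⇒ L
n=7: moves to 5(W), 4(W), 3(W); every one is W ⇒ L
n=8: can move to 6, which is L ⇒ W
n=9: can move to 7, which is L ⇒ W
n=10: can move to 7, which is L ⇒ W
n=11: can move to 7, which is L ⇒ W
n=12: moves to 10(W), 9(W), 8(W); every one is W ⇒ L
n=13: moves to 11(W), 10(W), 9(W); every one is W ⇒ L
n=14: can move to 12, which is L ⇒ W
n=15: can move to 13, which is L ⇒ W
n=16: can move to 13, which is L ⇒ W
n=17: can move to 13, which is L ⇒ W
n=18: moves to 16(W), 15(W), 14(W); every one is W ⇒ L
n=19: moves to 17(W), 16(W), 15(W); every one is W ⇒ L
n=20: can move to 18, which is L ⇒ W
n=21: can move to 19, which is L ⇒ W
n=22: can move to 19, which is L ⇒ W
n=23: can move to 19, which is L ⇒ W
n=24: moves to 22(W), 21(W), 20(W); every one is W ⇒ L
n=25: moves to 23(W), 22(W), 21(W); every one is W ⇒ L
n=26: can move to 24, which is L ⇒ W
n=27: can move to 25, which is L ⇒ W
n=28: can move to 25, which is L ⇒ W
n=29: can move to 25, which is L ⇒ W
n=30: moves to 28(W), 27(W), 26(W); every one is W ⇒ L
n=31: moves to 29(W), 28(W), 27(W); every one is W ⇒ L
n=32: can move to 30, which is L ⇒ W
n=33: can move to 31, which is L ⇒ W
n=34: can move to 31, which is L ⇒ W
L entries with 0 ≤ n ≤ 34: n = 0, 1, 6, 7, 12, 13, 18, 19, 24, 25, 30, 31; that makes 12.

12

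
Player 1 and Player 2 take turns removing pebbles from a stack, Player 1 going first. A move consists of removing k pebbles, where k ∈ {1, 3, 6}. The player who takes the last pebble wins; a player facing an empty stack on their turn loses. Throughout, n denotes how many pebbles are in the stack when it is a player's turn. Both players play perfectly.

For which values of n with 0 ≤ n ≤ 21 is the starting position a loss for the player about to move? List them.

0, 2, 4, 9, 11, 13, 18, 20

Build the W/L table. Terminal = L. A non-terminal position is W if it has a move to some L; otherwise it is L.
n=0: no move → L
n=1: can move to 0, which is L ⇒ W
n=2: the only move is to 1(W), a W ⇒ L
n=3: can move to 2, which is L ⇒ W
n=4: moves to 3(W), 1(W); every one is W ⇒ L
n=5: can move to 4, which is L ⇒ W
n=6: can move to 0, which is L ⇒ W
n=7: can move to 4, which is L ⇒ W
n=8: can move to 2, which is L ⇒ W
n=9: moves to 8(W), 6(W), 3(W); every one is W ⇒ L
n=10: can move to 9, which is L ⇒ W
n=11: moves to 10(W), 8(W), 5(W); every one is W ⇒ L
n=12: can move to 11, which is L ⇒ W
n=13: moves to 12(W), 10(W), 7(W); every one is W ⇒ L
n=14: can move to 13, which is L ⇒ W
n=15: can move to 9, which is L ⇒ W
n=16: can move to 13, which is L ⇒ W
n=17: can move to 11, which is L ⇒ W
n=18: moves to 17(W), 15(W), 12(W); every one is W ⇒ L
n=19: can move to 18, which is L ⇒ W
n=20: moves to 19(W), 17(W), 14(W); every one is W ⇒ L
n=21: can move to 20, which is L ⇒ W
The losing starting values of n are exactly the entries labelled L in this table (8 of them).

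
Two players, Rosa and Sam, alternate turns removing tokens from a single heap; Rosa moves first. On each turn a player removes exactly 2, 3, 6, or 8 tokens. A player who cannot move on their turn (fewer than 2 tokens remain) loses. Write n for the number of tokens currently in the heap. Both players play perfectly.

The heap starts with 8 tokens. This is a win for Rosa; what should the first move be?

Remove 3, leaving 5.

Work bottom-up. With no move the player to move loses. Otherwise the position is W if at least one move leads to an L position for the opponent, and L if every move leads to a W.
n=0: no move → L
n=1: no move → L
n=2: can move to 0, which is L ⇒ W
n=3: can move to 1, which is L ⇒ W
n=4: can move to 1, which is L ⇒ W
n=5: moves to 3(W), 2(W); every one is W ⇒ L
n=6: can move to 0, which is L ⇒ W
n=7: can move to 5, which is L ⇒ W
n=8: can move to 5, which is L ⇒ W
From 8, the L positions reachable in one move are: 5, 0. Any move reaching one of these is winning.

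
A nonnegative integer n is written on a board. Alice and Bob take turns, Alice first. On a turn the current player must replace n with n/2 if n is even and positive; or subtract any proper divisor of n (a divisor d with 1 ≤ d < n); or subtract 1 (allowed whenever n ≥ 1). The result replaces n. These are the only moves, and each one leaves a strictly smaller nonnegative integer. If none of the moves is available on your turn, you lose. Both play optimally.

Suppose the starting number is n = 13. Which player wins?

Bob wins.

Compute win/loss labels from the base case upward. A position with no move is L. Any other position is W if it can reach an L in one move, else L.
n=0: no move → L
n=1: can move to 0, which is L ⇒ W
n=2: the only move is to 1(W), a W ⇒ L
n=3: can move to 2, which is L ⇒ W
n=4: can move to 2, which is L ⇒ W
n=5: the only move is to 4(W), a W ⇒ L
n=6: can move to 5, which is L ⇒ W
n=7: the only move is to 6(W), a W ⇒ L
n=8: can move to 7, which is L ⇒ W
n=9: moves to 6(W), 8(W); every one is W ⇒ L
n=10: can move to 5, which is L ⇒ W
n=11: the only move is to 10(W), a W ⇒ L
n=12: can move to 9, which is L ⇒ W
n=13: the only move is to 12(W), a W ⇒ L
Every move from 13 reaches a W position, so the mover loses.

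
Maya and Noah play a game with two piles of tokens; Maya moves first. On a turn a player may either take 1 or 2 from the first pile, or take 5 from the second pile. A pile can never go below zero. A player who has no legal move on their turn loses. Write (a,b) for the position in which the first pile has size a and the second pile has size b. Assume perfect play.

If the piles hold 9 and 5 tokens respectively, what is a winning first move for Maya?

Move to (7,5).

Use the standard recursion: the mover loses at a terminal position; elsewhere, the mover wins exactly when some move hands the opponent an L position.
No move ever increases a pile, so every position that can arise here has a ≤ 9 and b ≤ 5; it is enough to label the cells with 0 ≤ a ≤ 9 and 0 ≤ b ≤ 5.
Every move lowers a or b (never raises either), so fill the grid row by row in increasing a, and left to right within a row: each cell's successors are then already labelled.
      b=0  b=1  b=2  b=3  b=4  b=5
a=0:    L    L    L    L    L    W
a=1:    W    W    W    W    W    L
a=2:    W    W    W    W    W    W
a=3:    L    L    L    L    L    W
a=4:    W    W    W    W    W    L
a=5:    W    W    W    W    W    W
a=6:    L    L    L    L    L    W
a=7:    W    W    W    W    W    L
a=8:    W    W    W    W    W    W
a=9:    L    L    L    L    L    W
Cells with no legal move (terminal, hence L): (0,0), (0,1), (0,2), (0,3), (0,4).
The remaining L cells, each justified by listing all of its moves:
(1,5): L (options (0,5)(W), (1,0)(W) are all W)
(3,0): L (options (2,0)(W), (1,0)(W) are all W)
(3,1): L (options (2,1)(W), (1,1)(W) are all W)
(3,2): L (options (2,2)(W), (1,2)(W) are all W)
(3,3): L (options (2,3)(W), (1,3)(W) are all W)
(3,4): L (options (2,4)(W), (1,4)(W) are all W)
(4,5): L (options (3,5)(W), (2,5)(W), (4,0)(W) are all W)
(6,0): L (options (5,0)(W), (4,0)(W) are all W)
(6,1): L (options (5,1)(W), (4,1)(W) are all W)
(6,2): L (options (5,2)(W), (4,2)(W) are all W)
(6,3): L (options (5,3)(W), (4,3)(W) are all W)
(6,4): L (options (5,4)(W), (4,4)(W) are all W)
(7,5): L (options (6,5)(W), (5,5)(W), (7,0)(W) are all W)
(9,0): L (options (8,0)(W), (7,0)(W) are all W)
(9,1): L (options (8,1)(W), (7,1)(W) are all W)
(9,2): L (options (8,2)(W), (7,2)(W) are all W)
(9,3): L (options (8,3)(W), (7,3)(W) are all W)
(9,4): L (options (8,4)(W), (7,4)(W) are all W)
Every other cell has at least one move into one of the L cells above, so it is W.
From (9,5), the L positions reachable in one move are: (7,5), (9,0). Any move reaching one of these is winning.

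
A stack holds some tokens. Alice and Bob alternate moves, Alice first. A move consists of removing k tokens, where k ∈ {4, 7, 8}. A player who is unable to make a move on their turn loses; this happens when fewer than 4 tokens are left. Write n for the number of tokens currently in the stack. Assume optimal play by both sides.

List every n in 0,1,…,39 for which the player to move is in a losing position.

Use the standard recursion: the mover loses at a terminal position; elsewhere, the mover wins exactly when some move hands the opponent an L position.
n=0: no move → L
n=1: no move → L
n=2: no move → L
n=3: no move → L
n=4: W (go to 0, an L position)
n=5: W (go to 1, an L position)
n=6: W (go to 2, an L position)
n=7: W (go to 3, an L position)
n=8: W (go to 1, an L position)
n=9: W (go to 2, an L position)
n=10: W (go to 3, an L position)
n=11: W (go to 3, an L position)
n=12: L (options 8(W), 5(W), 4(W) are all W)
n=13: L (options 9(W), 6(W), 5(W) are all W)
n=14: L (options 10(W), 7(W), 6(W) are all W)
n=15: L (options 11(W), 8(W), 7(W) are all W)
n=16: W (go to 12, an L position)
n=17: W (go to 13, an L position)
n=18: W (go to 14, an L position)
n=19: W (go to 15, an L position)
n=20: W (go to 13, an L position)
n=21: W (go to 14, an L position)
n=22: W (go to 15, an L position)
n=23: W (go to 15, an L position)
n=24: L (options 20(W), 17(W), 16(W) are all W)
n=25: L (options 21(W), 18(W), 17(W) are all W)
n=26: L (options 22(W), 19(W), 18(W) are all W)
n=27: L (options 23(W), 20(W), 19(W) are all W)
n=28: W (go to 24, an L position)
n=29: W (go to 25, an L position)
n=30: W (go to 26, an L position)
n=31: W (go to 27, an L position)
n=32: W (go to 25, an L position)
n=33: W (go to 26, an L position)
n=34: W (go to 27, an L position)
n=35: W (go to 27, an L position)
n=36: L (options 32(W), 29(W), 28(W) are all W)
n=37: L (options 33(W), 30(W), 29(W) are all W)
n=38: L (options 34(W), 31(W), 30(W) are all W)
n=39: L (options 35(W), 32(W), 31(W) are all W)
The losing starting values of n are exactly the entries labelled L in this table (16 of them).

0, 1, 2, 3, 12, 13, 14, 15, 24, 25, 26, 27, 36, 37, 38, 39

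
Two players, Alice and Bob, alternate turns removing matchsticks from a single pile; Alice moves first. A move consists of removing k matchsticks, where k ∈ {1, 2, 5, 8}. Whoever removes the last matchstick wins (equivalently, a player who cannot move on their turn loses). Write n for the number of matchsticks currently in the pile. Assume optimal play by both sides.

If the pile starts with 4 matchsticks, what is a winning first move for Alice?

Work bottom-up. With no move the player to move loses. Otherwise the position is W if at least one move leads to an L position for the opponent, and L if every move leads to a W.
n=0: no move → L
n=1: can move to 0, which is L ⇒ W
n=2: can move to 0, which is L ⇒ W
n=3: moves to 2(W), 1(W); every one is W ⇒ L
n=4: can move to 3, which is L ⇒ W
From 4, the L positions reachable in one move are: 3.

Remove 1, leaving 3.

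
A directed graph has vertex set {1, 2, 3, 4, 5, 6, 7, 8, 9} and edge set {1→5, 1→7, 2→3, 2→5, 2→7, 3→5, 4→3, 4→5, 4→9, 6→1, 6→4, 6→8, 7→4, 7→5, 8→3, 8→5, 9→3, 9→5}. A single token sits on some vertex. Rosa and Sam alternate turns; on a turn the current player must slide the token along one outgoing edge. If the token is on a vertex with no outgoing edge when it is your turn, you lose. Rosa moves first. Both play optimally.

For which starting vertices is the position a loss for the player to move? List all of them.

Classify positions by backward induction: terminal positions (no move available) are L. From any other position, the mover wins iff some move reaches an L.
Every edge goes from a vertex to one that appears earlier in the order 5, 3, 9, 4, 7, 1, 2, 8, 6, so processing vertices in that order labels each vertex after all of its successors.
5: no outgoing edge → L
3: reaches L-position 5 → W
9: reaches L-position 5 → W
4: reaches L-position 5 → W
7: reaches L-position 5 → W
1: reaches L-position 5 → W
2: reaches L-position 5 → W
8: reaches L-position 5 → W
6: only reaches 8(W), 1(W), 4(W), all W → L
The losing starting vertices are exactly the entries labelled L in this table (2 of them).

5, 6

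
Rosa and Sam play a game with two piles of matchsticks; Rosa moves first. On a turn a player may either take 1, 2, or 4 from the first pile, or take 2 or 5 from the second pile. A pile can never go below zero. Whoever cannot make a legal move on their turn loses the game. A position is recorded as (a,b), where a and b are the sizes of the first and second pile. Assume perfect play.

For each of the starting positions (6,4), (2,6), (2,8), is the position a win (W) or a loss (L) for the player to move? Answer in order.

Compute win/loss labels from the base case upward. A position with no move is L. Any other position is W if it can reach an L in one move, else L.
No move ever increases a pile, so every position that can arise here has a ≤ 6 and b ≤ 8; it is enough to label the cells with 0 ≤ a ≤ 6 and 0 ≤ b ≤ 8.
Every move lowers a or b (never raises either), so fill the grid row by row in increasing a, and left to right within a row: each cell's successors are then already labelled.
      b=0  b=1  b=2  b=3  b=4  b=5  b=6  b=7  b=8
a=0:    L    L    W    W    L    W    W    L    L
a=1:    W    W    L    L    W    W    L    W    W
a=2:    W    W    W    W    W    L    W    W    W
a=3:    L    L    W    W    L    W    W    L    L
a=4:    W    W    L    L    W    W    L    W    W
a=5:    W    W    W    W    W    L    W    W    W
a=6:    L    L    W    W    L    W    W    L    L
Cells with no legal move (terminal, hence L): (0,0), (0,1).
The remaining L cells, each justified by listing all of its moves:
(0,4): only reaches (0,2)(W), which is W → L
(0,7): only reaches (0,5)(W), (0,2)(W), all W → L
(0,8): only reaches (0,6)(W), (0,3)(W), all W → L
(1,2): only reaches (0,2)(W), (1,0)(W), all W → L
(1,3): only reaches (0,3)(W), (1,1)(W), all W → L
(1,6): only reaches (0,6)(W), (1,4)(W), (1,1)(W), all W → L
(2,5): only reaches (1,5)(W), (0,5)(W), (2,3)(W), (2,0)(W), all W → L
(3,0): only reaches (2,0)(W), (1,0)(W), all W → L
(3,1): only reaches (2,1)(W), (1,1)(W), all W → L
(3,4): only reaches (2,4)(W), (1,4)(W), (3,2)(W), all W → L
(3,7): only reaches (2,7)(W), (1,7)(W), (3,5)(W), (3,2)(W), all W → L
(3,8): only reaches (2,8)(W), (1,8)(W), (3,6)(W), (3,3)(W), all W → L
(4,2): only reaches (3,2)(W), (2,2)(W), (0,2)(W), (4,0)(W), all W → L
(4,3): only reaches (3,3)(W), (2,3)(W), (0,3)(W), (4,1)(W), all W → L
(4,6): only reaches (3,6)(W), (2,6)(W), (0,6)(W), (4,4)(W), (4,1)(W), all W → L
(5,5): only reaches (4,5)(W), (3,5)(W), (1,5)(W), (5,3)(W), (5,0)(W), all W → L
(6,0): only reaches (5,0)(W), (4,0)(W), (2,0)(W), all W → L
(6,1): only reaches (5,1)(W), (4,1)(W), (2,1)(W), all W → L
(6,4): only reaches (5,4)(W), (4,4)(W), (2,4)(W), (6,2)(W), all W → L
(6,7): only reaches (5,7)(W), (4,7)(W), (2,7)(W), (6,5)(W), (6,2)(W), all W → L
(6,8): only reaches (5,8)(W), (4,8)(W), (2,8)(W), (6,6)(W), (6,3)(W), all W → L
Every other cell has at least one move into one of the L cells above, so it is W.
(6,4): one of the L cells justified above, so L
(2,6): the move to (1,6) reaches an L cell, so W
(2,8): the move to (0,8) reaches an L cell, so W

(6,4): L, (2,6): W, (2,8): W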